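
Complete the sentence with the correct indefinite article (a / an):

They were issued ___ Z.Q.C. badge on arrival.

a

The indefinite article is chosen by the initial *sound* of the following word, not its spelling.
The initialism *Z.Q.C.* is read letter by letter; the first letter, Z, is pronounced /ziː/, which begins with a consonant sound.
So the article is *a*: They were issued a Z.Q.C. badge on arrival.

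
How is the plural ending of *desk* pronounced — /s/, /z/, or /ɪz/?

The stem *desk* ends in a voiceless non-sibilant consonant.
The plural suffix surfaces as /ɪz/ after sibilants, /s/ after other voiceless consonants, and /z/ after other voiced sounds.
So the plural -s on *desk* is pronounced /s/.

/s/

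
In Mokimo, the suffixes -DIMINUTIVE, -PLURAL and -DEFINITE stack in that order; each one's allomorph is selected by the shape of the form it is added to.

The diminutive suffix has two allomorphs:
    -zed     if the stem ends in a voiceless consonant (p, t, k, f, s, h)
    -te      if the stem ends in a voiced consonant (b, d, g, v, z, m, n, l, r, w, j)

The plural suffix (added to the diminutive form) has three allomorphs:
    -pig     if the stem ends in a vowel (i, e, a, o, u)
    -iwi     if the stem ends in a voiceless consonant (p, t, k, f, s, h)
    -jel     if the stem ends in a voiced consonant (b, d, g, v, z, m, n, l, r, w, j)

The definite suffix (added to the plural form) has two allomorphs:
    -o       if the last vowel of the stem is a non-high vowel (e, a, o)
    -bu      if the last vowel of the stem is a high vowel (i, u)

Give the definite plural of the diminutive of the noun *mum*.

mumtepigbu

Since the final consonant of *mum* is /m/ (voiced), it takes -te, giving *mumte*.
Since the final sound of the diminutive form *mumte* is /e/ (a vowel), it takes -pig, giving *mumtepig*.
The last vowel of the plural form *mumtepig* is /i/, which is a high vowel, so the definite suffix is -bu, giving *mumtepigbu*.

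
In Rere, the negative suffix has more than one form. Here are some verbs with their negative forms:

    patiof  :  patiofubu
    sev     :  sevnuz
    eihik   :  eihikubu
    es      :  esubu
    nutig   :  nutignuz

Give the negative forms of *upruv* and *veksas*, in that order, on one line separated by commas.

upruvnuz, veksasubu

The suffix is conditioned by the final consonant: -ubu when the stem ends in a voiceless consonant (*patiof*, *eihik*, *es*); -nuz when the stem ends in a voiced consonant (*sev*, *nutig*).
Since the final consonant of *upruv* is /v/ (voiced), it takes -nuz, giving *upruvnuz*.
The final consonant of *veksas* is /s/, which is voiceless, so the suffix is -ubu, giving *veksasubu*.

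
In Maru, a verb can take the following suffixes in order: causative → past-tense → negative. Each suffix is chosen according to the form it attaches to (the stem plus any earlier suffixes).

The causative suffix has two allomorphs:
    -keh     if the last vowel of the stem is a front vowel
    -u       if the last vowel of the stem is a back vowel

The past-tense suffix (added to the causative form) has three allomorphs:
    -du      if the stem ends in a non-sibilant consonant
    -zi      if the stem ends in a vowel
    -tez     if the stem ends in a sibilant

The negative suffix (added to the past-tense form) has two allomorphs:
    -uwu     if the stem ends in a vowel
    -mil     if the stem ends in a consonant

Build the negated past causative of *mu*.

Since the last vowel of *mu* is /u/ (a back vowel), it takes -u, giving *muu*.
Since the final sound of the causative form *muu* is /u/ (a vowel), it takes -zi, giving *muuzi*.
Since the final sound of the past-tense form *muuzi* is /i/ (a vowel), it takes -uwu, giving *muuziuwu*.

muuziuwu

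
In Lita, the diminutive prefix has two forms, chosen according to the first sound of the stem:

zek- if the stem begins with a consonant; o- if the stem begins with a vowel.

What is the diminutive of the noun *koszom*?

Since the first sound of *koszom* is /k/ (a consonant), it takes zek-, giving *zekkoszom*.

zekkoszom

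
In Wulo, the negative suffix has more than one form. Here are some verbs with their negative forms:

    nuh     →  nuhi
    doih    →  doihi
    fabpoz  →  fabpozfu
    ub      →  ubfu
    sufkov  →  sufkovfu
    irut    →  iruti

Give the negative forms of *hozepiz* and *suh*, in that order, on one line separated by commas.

The suffix is conditioned by the final consonant: -i when the stem ends in a voiceless consonant (*nuh*, *doih*, *irut*); -fu when the stem ends in a voiced consonant (*fabpoz*, *ub*, *sufkov*).
*hozepiz*: final consonant = /z/, voiced → -fu → *hozepizfu*.
*suh*: final consonant = /h/, voiceless → -i → *suhi*.

hozepizfu, suhi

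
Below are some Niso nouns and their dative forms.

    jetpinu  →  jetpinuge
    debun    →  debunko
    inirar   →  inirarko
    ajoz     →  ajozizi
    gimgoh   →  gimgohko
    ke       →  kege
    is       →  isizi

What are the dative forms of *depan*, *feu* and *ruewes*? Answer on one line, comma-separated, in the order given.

The alternation tracks the final sound of the stem — -izi when the stem ends in a sibilant (*ajoz*, *is*); -ko when the stem ends in a non-sibilant consonant (*debun*, *inirar*, *gimgoh*); -ge when the stem ends in a vowel (*jetpinu*, *ke*).
Since the final sound of *depan* is /n/ (a non-sibilant consonant), it takes -ko, giving *depanko*.
*feu*: final sound = /u/, a vowel → -ge → *feuge*.
*ruewes* — final sound /s/ (a sibilant) → -izi → *ruewesizi*.

depanko, feuge, ruewesizi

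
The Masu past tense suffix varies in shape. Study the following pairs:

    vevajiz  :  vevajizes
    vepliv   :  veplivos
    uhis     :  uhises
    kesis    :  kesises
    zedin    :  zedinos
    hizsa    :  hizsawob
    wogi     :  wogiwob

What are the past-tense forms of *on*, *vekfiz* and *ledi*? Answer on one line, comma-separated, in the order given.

onos, vekfizes, lediwob

The suffix is conditioned by the final sound: -es when the stem ends in a sibilant (*vevajiz*, *uhis*, *kesis*); -os when the stem ends in a non-sibilant consonant (*vepliv*, *zedin*); -wob when the stem ends in a vowel (*hizsa*, *wogi*).
*on*: final sound = /n/, a non-sibilant consonant → -os → *onos*.
The final sound of *vekfiz* is /z/, which is a sibilant, so the suffix is -es, giving *vekfizes*.
The final sound of *ledi* is /i/, which is a vowel, so the suffix is -wob, giving *lediwob*.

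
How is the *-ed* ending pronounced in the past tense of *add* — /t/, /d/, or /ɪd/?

/ɪd/

The stem *add* ends in /t/ or /d/.
The -ed suffix is realized as /ɪd/ after /t, d/; as /t/ after other voiceless consonants; and as /d/ after other voiced sounds.
So -ed on *add* is pronounced /ɪd/.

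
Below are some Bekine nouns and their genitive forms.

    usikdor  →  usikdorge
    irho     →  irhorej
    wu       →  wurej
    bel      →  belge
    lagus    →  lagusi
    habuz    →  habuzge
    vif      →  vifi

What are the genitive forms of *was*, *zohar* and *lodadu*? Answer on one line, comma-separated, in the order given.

The suffix is conditioned by the final sound: -i when the stem ends in a voiceless consonant (*lagus*, *vif*); -ge when the stem ends in a voiced consonant (*usikdor*, *bel*, *habuz*); -rej when the stem ends in a vowel (*irho*, *wu*).
*was* — final sound /s/ (a voiceless consonant) → -i → *wasi*.
Since the final sound of *zohar* is /r/ (a voiced consonant), it takes -ge, giving *zoharge*.
*lodadu* — final sound /u/ (a vowel) → -rej → *lodadurej*.

wasi, zoharge, lodadurej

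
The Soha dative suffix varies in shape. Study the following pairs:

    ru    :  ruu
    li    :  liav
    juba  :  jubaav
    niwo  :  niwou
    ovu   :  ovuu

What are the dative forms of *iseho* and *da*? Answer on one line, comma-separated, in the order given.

The pattern is rounding harmony: -u when the last vowel of the stem is a rounded vowel (*ru*, *niwo*, *ovu*); -av when the last vowel of the stem is an unrounded vowel (*li*, *juba*).
*iseho* — last vowel /o/ (a rounded vowel) → -u → *isehou*.
*da*: last vowel = /a/, an unrounded vowel → -av → *daav*.

isehou, daav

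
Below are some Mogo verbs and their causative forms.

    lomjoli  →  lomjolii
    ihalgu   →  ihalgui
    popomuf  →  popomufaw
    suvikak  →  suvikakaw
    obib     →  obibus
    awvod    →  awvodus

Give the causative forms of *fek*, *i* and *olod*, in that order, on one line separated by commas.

The pattern is voicing of the final sound: -aw when the stem ends in a voiceless consonant (*popomuf*, *suvikak*); -us when the stem ends in a voiced consonant (*obib*, *awvod*); -i when the stem ends in a vowel (*lomjoli*, *ihalgu*).
The final sound of *fek* is /k/, which is a voiceless consonant, so the suffix is -aw, giving *fekaw*.
*i*: final sound = /i/, a vowel → -i → *ii*.
Since the final sound of *olod* is /d/ (a voiced consonant), it takes -us, giving *olodus*.

fekaw, ii, olodus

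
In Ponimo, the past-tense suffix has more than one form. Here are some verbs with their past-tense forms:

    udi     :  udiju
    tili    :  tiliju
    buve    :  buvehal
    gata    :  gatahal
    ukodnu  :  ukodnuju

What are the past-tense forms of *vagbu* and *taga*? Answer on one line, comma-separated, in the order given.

vagbuju, tagahal

Looking at the last vowel of each stem: -ju when the last vowel of the stem is a high vowel (*udi*, *tili*, *ukodnu*); -hal when the last vowel of the stem is a non-high vowel (*buve*, *gata*).
*vagbu* — last vowel /u/ (a high vowel) → -ju → *vagbuju*.
*taga*: last vowel = /a/, a non-high vowel → -hal → *tagahal*.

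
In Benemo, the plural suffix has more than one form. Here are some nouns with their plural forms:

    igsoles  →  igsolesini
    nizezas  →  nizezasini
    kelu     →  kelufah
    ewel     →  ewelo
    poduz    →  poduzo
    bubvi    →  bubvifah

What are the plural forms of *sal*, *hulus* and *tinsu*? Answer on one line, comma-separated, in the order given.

salo, hulusini, tinsufah

Looking at the final sound of each stem: -ini when the stem ends in a voiceless consonant (*igsoles*, *nizezas*); -o when the stem ends in a voiced consonant (*ewel*, *poduz*); -fah when the stem ends in a vowel (*kelu*, *bubvi*).
*sal* — final sound /l/ (a voiced consonant) → -o → *salo*.
The final sound of *hulus* is /s/, which is a voiceless consonant, so the suffix is -ini, giving *hulusini*.
*tinsu* — final sound /u/ (a vowel) → -fah → *tinsufah*.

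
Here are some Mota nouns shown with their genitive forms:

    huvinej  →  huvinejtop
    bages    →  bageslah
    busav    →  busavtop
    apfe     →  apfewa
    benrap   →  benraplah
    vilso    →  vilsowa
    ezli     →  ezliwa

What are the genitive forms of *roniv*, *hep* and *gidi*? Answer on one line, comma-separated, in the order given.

ronivtop, heplah, gidiwa

The suffix is conditioned by the final sound: -lah when the stem ends in a voiceless consonant (*bages*, *benrap*); -top when the stem ends in a voiced consonant (*huvinej*, *busav*); -wa when the stem ends in a vowel (*apfe*, *vilso*, *ezli*).
*roniv*: final sound = /v/, a voiced consonant → -top → *ronivtop*.
Since the final sound of *hep* is /p/ (a voiceless consonant), it takes -lah, giving *heplah*.
*gidi*: final sound = /i/, a vowel → -wa → *gidiwa*.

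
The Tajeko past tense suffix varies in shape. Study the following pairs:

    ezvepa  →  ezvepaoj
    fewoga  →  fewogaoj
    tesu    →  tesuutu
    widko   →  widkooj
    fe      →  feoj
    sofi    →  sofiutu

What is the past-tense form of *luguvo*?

The suffix is conditioned by the last vowel: -utu when the last vowel of the stem is a high vowel (*tesu*, *sofi*); -oj when the last vowel of the stem is a non-high vowel (*ezvepa*, *fewoga*, *widko*, *fe*).
*luguvo*: last vowel = /o/, a non-high vowel → -oj → *luguvooj*.

luguvooj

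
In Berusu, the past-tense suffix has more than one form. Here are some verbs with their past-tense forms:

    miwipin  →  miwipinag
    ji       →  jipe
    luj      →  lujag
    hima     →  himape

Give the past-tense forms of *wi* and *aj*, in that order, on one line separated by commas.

Looking at the final sound of each stem: -ag when the stem ends in a consonant (*miwipin*, *luj*); -pe when the stem ends in a vowel (*ji*, *hima*).
The final sound of *wi* is /i/, which is a vowel, so the suffix is -pe, giving *wipe*.
Since the final sound of *aj* is /j/ (a consonant), it takes -ag, giving *ajag*.

wipe, ajag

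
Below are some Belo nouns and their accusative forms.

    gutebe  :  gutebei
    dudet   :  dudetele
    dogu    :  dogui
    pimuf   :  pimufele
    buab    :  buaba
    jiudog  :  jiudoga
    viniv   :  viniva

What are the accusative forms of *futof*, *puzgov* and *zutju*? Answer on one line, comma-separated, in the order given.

futofele, puzgova, zutjui

The alternation tracks the final sound of the stem — -ele when the stem ends in a voiceless consonant (*dudet*, *pimuf*); -a when the stem ends in a voiced consonant (*buab*, *jiudog*, *viniv*); -i when the stem ends in a vowel (*gutebe*, *dogu*).
*futof*: final sound = /f/, a voiceless consonant → -ele → *futofele*.
*puzgov* — final sound /v/ (a voiced consonant) → -a → *puzgova*.
Since the final sound of *zutju* is /u/ (a vowel), it takes -i, giving *zutjui*.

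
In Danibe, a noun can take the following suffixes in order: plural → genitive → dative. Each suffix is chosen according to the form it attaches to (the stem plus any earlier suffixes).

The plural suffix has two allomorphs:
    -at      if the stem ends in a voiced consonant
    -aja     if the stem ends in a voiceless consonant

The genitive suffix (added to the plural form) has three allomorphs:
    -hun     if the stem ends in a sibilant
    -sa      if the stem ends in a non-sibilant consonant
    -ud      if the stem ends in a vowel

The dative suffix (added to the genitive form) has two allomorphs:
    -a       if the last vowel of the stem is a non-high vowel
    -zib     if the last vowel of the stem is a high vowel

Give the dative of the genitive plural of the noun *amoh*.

*amoh*: final consonant = /h/, voiceless → -aja → *amohaja*.
The final sound of the plural form *amohaja* is /a/, which is a vowel, so the genitive suffix is -ud, giving *amohajaud*.
The last vowel of the genitive form *amohajaud* is /u/, which is a high vowel, so the dative suffix is -zib, giving *amohajaudzib*.

amohajaudzib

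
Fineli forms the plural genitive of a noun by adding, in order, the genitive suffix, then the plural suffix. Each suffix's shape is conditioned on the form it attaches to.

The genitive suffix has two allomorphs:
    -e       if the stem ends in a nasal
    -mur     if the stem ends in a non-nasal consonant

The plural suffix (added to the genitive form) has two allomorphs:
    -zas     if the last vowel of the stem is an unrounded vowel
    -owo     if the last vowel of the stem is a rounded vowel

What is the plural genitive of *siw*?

siwmurowo

*siw*: final consonant = /w/, non-nasal → -mur → *siwmur*.
Since the last vowel of the genitive form *siwmur* is /u/ (a rounded vowel), it takes -owo, giving *siwmurowo*.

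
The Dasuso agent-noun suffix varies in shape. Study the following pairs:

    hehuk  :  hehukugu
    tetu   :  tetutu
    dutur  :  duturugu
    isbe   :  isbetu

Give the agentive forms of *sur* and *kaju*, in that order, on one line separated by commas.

surugu, kajutu

The suffix is conditioned by the final sound: -ugu when the stem ends in a consonant (*hehuk*, *dutur*); -tu when the stem ends in a vowel (*tetu*, *isbe*).
Since the final sound of *sur* is /r/ (a consonant), it takes -ugu, giving *surugu*.
*kaju*: final sound = /u/, a vowel → -tu → *kajutu*.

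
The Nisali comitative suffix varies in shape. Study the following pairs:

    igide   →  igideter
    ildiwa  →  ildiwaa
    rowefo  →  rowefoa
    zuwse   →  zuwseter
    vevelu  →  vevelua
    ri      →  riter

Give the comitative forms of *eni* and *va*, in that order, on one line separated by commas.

eniter, vaa

The pattern is front/back vowel harmony: -ter when the last vowel of the stem is a front vowel (*igide*, *zuwse*, *ri*); -a when the last vowel of the stem is a back vowel (*ildiwa*, *rowefo*, *vevelu*).
Since the last vowel of *eni* is /i/ (a front vowel), it takes -ter, giving *eniter*.
*va*: last vowel = /a/, a back vowel → -a → *vaa*.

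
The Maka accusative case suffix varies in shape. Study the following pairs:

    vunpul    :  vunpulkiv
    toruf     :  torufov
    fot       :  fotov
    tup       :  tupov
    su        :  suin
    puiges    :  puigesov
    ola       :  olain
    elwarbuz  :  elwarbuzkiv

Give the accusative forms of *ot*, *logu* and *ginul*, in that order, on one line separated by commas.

The suffix is conditioned by the final sound: -ov when the stem ends in a voiceless consonant (*toruf*, *fot*, *tup*, *puiges*); -kiv when the stem ends in a voiced consonant (*vunpul*, *elwarbuz*); -in when the stem ends in a vowel (*su*, *ola*).
Since the final sound of *ot* is /t/ (a voiceless consonant), it takes -ov, giving *otov*.
Since the final sound of *logu* is /u/ (a vowel), it takes -in, giving *loguin*.
Since the final sound of *ginul* is /l/ (a voiced consonant), it takes -kiv, giving *ginulkiv*.

otov, loguin, ginulkiv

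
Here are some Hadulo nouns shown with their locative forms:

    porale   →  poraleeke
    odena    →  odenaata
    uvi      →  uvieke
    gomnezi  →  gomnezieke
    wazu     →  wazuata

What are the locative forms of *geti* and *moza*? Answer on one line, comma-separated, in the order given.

The suffix is conditioned by the last vowel: -eke when the last vowel of the stem is a front vowel (*porale*, *uvi*, *gomnezi*); -ata when the last vowel of the stem is a back vowel (*odena*, *wazu*).
*geti*: last vowel = /i/, a front vowel → -eke → *getieke*.
The last vowel of *moza* is /a/, which is a back vowel, so the suffix is -ata, giving *mozaata*.

getieke, mozaata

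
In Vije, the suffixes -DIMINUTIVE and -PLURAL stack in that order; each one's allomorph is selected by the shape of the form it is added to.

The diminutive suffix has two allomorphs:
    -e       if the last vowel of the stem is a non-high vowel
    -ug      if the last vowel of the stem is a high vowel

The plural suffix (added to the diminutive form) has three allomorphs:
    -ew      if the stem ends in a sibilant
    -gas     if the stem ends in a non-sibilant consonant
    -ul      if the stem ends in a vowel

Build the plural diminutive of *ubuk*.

ubukuggas

*ubuk* — last vowel /u/ (a high vowel) → -ug → *ubukug*.
Since the final sound of the diminutive form *ubukug* is /g/ (a non-sibilant consonant), it takes -gas, giving *ubukuggas*.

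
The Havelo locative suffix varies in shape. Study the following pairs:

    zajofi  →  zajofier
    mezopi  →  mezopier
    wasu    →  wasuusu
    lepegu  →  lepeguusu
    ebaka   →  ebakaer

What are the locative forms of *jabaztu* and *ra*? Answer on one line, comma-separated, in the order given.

jabaztuusu, raer

The pattern is rounding harmony: -usu when the last vowel of the stem is a rounded vowel (*wasu*, *lepegu*); -er when the last vowel of the stem is an unrounded vowel (*zajofi*, *mezopi*, *ebaka*).
*jabaztu*: last vowel = /u/, a rounded vowel → -usu → *jabaztuusu*.
*ra*: last vowel = /a/, an unrounded vowel → -er → *raer*.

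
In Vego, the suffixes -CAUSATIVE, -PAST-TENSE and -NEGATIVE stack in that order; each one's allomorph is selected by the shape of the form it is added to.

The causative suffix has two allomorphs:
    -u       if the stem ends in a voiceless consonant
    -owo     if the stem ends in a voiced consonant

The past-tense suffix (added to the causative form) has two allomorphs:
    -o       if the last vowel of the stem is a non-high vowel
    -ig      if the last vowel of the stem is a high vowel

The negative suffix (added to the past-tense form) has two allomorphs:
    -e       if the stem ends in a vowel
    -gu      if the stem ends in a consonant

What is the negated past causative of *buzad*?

buzadowooe

*buzad* — final consonant /d/ (voiced) → -owo → *buzadowo*.
The last vowel of the causative form *buzadowo* is /o/, which is a non-high vowel, so the past-tense suffix is -o, giving *buzadowoo*.
The past-tense form *buzadowoo* — final sound /o/ (a vowel) → -e → *buzadowooe*.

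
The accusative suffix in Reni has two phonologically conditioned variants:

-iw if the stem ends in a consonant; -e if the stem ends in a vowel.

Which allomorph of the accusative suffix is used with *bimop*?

Since the final sound of *bimop* is /p/ (a consonant), it takes -iw.

-iw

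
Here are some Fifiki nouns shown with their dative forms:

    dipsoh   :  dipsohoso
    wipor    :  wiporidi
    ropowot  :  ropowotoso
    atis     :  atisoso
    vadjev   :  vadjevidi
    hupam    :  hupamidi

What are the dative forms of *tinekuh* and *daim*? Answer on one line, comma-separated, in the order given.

The alternation tracks the final consonant of the stem — -oso when the stem ends in a voiceless consonant (*dipsoh*, *ropowot*, *atis*); -idi when the stem ends in a voiced consonant (*wipor*, *vadjev*, *hupam*).
Since the final consonant of *tinekuh* is /h/ (voiceless), it takes -oso, giving *tinekuhoso*.
*daim* — final consonant /m/ (voiced) → -idi → *daimidi*.

tinekuhoso, daimidi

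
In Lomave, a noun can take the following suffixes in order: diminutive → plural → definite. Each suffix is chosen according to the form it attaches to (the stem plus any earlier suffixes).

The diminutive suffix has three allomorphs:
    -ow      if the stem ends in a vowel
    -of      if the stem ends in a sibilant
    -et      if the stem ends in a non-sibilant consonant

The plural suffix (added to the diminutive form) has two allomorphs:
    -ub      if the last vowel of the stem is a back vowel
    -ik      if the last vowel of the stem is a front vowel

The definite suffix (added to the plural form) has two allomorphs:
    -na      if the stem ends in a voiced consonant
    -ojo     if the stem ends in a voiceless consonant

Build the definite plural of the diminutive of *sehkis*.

*sehkis*: final sound = /s/, a sibilant → -of → *sehkisof*.
The last vowel of the diminutive form *sehkisof* is /o/, which is a back vowel, so the plural suffix is -ub, giving *sehkisofub*.
The plural form *sehkisofub* — final consonant /b/ (voiced) → -na → *sehkisofubna*.

sehkisofubna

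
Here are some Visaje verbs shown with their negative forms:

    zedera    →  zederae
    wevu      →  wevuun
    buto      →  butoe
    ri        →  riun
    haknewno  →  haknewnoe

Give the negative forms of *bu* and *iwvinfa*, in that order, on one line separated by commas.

Looking at the last vowel of each stem: -un when the last vowel of the stem is a high vowel (*wevu*, *ri*); -e when the last vowel of the stem is a non-high vowel (*zedera*, *buto*, *haknewno*).
Since the last vowel of *bu* is /u/ (a high vowel), it takes -un, giving *buun*.
The last vowel of *iwvinfa* is /a/, which is a non-high vowel, so the suffix is -e, giving *iwvinfae*.

buun, iwvinfae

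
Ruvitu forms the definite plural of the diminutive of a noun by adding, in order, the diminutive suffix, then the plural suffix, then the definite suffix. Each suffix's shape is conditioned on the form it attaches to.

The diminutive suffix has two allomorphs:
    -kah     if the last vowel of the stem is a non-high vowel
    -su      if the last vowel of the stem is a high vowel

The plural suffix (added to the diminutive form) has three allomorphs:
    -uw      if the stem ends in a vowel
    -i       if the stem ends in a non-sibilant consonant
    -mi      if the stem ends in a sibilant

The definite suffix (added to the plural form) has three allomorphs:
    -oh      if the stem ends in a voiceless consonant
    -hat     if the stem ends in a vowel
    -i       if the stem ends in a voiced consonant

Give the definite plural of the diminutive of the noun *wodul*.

*wodul*: last vowel = /u/, a high vowel → -su → *wodulsu*.
The diminutive form *wodulsu*: final sound = /u/, a vowel → -uw → *wodulsuuw*.
The final sound of the plural form *wodulsuuw* is /w/, which is a voiced consonant, so the definite suffix is -i, giving *wodulsuuwi*.

wodulsuuwi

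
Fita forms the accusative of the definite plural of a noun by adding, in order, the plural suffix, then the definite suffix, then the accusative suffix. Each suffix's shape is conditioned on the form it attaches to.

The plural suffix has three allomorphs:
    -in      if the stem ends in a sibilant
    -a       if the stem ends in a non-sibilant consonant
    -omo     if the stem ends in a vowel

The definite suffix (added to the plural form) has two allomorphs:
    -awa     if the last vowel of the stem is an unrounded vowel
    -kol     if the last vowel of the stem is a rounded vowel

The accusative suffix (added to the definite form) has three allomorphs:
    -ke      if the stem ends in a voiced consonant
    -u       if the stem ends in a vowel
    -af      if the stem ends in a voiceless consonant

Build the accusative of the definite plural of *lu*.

luomokolke

Since the final sound of *lu* is /u/ (a vowel), it takes -omo, giving *luomo*.
The plural form *luomo* — last vowel /o/ (a rounded vowel) → -kol → *luomokol*.
The final sound of the definite form *luomokol* is /l/, which is a voiced consonant, so the accusative suffix is -ke, giving *luomokolke*.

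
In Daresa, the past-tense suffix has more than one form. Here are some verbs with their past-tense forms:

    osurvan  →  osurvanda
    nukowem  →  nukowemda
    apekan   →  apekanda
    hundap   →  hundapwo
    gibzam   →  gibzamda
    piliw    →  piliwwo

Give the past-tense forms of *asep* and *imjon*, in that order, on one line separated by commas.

The suffix is conditioned by the final consonant: -da when the stem ends in a nasal (*osurvan*, *nukowem*, *apekan*, *gibzam*); -wo when the stem ends in a non-nasal consonant (*hundap*, *piliw*).
The final consonant of *asep* is /p/, which is non-nasal, so the suffix is -wo, giving *asepwo*.
Since the final consonant of *imjon* is /n/ (a nasal), it takes -da, giving *imjonda*.

asepwo, imjonda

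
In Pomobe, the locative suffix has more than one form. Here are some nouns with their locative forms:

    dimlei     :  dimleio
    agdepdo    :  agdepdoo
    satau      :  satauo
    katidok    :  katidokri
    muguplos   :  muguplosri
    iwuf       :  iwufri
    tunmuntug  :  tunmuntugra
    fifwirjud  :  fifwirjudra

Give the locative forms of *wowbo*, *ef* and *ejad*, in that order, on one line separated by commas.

wowboo, efri, ejadra

The suffix is conditioned by the final sound: -ri when the stem ends in a voiceless consonant (*katidok*, *muguplos*, *iwuf*); -ra when the stem ends in a voiced consonant (*tunmuntug*, *fifwirjud*); -o when the stem ends in a vowel (*dimlei*, *agdepdo*, *satau*).
The final sound of *wowbo* is /o/, which is a vowel, so the suffix is -o, giving *wowboo*.
Since the final sound of *ef* is /f/ (a voiceless consonant), it takes -ri, giving *efri*.
Since the final sound of *ejad* is /d/ (a voiced consonant), it takes -ra, giving *ejadra*.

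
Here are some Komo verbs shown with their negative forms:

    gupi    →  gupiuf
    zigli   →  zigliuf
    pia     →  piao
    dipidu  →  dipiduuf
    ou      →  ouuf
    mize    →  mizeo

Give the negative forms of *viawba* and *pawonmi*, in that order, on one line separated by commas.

viawbao, pawonmiuf

The pattern is height harmony: -uf when the last vowel of the stem is a high vowel (*gupi*, *zigli*, *dipidu*, *ou*); -o when the last vowel of the stem is a non-high vowel (*pia*, *mize*).
*viawba* — last vowel /a/ (a non-high vowel) → -o → *viawbao*.
The last vowel of *pawonmi* is /i/, which is a high vowel, so the suffix is -uf, giving *pawonmiuf*.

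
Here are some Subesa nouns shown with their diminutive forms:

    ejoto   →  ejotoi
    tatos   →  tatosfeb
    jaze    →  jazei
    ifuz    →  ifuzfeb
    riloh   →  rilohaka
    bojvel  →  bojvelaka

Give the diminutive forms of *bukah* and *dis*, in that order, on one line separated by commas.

The alternation tracks the final sound of the stem — -feb when the stem ends in a sibilant (*tatos*, *ifuz*); -aka when the stem ends in a non-sibilant consonant (*riloh*, *bojvel*); -i when the stem ends in a vowel (*ejoto*, *jaze*).
*bukah* — final sound /h/ (a non-sibilant consonant) → -aka → *bukahaka*.
*dis*: final sound = /s/, a sibilant → -feb → *disfeb*.

bukahaka, disfeb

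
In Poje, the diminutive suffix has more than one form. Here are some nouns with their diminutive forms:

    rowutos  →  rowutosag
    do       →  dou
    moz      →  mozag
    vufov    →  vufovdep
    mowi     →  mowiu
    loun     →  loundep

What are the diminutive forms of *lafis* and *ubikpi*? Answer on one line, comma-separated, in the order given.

lafisag, ubikpiu

The suffix is conditioned by the final sound: -ag when the stem ends in a sibilant (*rowutos*, *moz*); -dep when the stem ends in a non-sibilant consonant (*vufov*, *loun*); -u when the stem ends in a vowel (*do*, *mowi*).
The final sound of *lafis* is /s/, which is a sibilant, so the suffix is -ag, giving *lafisag*.
The final sound of *ubikpi* is /i/, which is a vowel, so the suffix is -u, giving *ubikpiu*.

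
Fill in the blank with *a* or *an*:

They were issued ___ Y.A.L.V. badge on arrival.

a

The indefinite article is chosen by the initial *sound* of the following word, not its spelling.
The initialism *Y.A.L.V.* is read letter by letter; the first letter, Y, is pronounced /waɪ/, which begins with a consonant sound.
So the article is *a*: They were issued a Y.A.L.V. badge on arrival.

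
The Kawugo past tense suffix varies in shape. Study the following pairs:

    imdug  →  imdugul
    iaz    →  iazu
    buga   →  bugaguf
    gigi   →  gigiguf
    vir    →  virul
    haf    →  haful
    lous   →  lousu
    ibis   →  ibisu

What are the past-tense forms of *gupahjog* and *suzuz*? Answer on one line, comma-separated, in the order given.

gupahjogul, suzuzu

Looking at the final sound of each stem: -u when the stem ends in a sibilant (*iaz*, *lous*, *ibis*); -ul when the stem ends in a non-sibilant consonant (*imdug*, *vir*, *haf*); -guf when the stem ends in a vowel (*buga*, *gigi*).
*gupahjog* — final sound /g/ (a non-sibilant consonant) → -ul → *gupahjogul*.
*suzuz* — final sound /z/ (a sibilant) → -u → *suzuzu*.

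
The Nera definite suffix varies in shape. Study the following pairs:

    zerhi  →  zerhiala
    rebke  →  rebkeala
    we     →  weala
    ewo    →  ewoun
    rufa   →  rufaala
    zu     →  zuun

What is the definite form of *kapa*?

The alternation tracks the last vowel of the stem — -un when the last vowel of the stem is a rounded vowel (*ewo*, *zu*); -ala when the last vowel of the stem is an unrounded vowel (*zerhi*, *rebke*, *we*, *rufa*).
The last vowel of *kapa* is /a/, which is an unrounded vowel, so the suffix is -ala, giving *kapaala*.

kapaala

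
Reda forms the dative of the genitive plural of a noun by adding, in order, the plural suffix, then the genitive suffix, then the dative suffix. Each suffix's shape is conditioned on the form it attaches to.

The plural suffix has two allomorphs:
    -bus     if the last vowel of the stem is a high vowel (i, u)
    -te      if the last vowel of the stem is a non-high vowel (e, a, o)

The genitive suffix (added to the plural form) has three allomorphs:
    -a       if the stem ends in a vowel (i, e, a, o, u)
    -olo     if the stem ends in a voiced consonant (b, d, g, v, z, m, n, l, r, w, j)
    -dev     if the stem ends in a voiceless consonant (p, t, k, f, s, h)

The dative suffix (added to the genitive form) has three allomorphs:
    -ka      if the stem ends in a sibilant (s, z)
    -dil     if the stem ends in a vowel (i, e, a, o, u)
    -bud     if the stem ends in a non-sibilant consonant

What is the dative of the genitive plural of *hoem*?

hoemteadil

*hoem* — last vowel /e/ (a non-high vowel) → -te → *hoemte*.
The plural form *hoemte*: final sound = /e/, a vowel → -a → *hoemtea*.
The final sound of the genitive form *hoemtea* is /a/, which is a vowel, so the dative suffix is -dil, giving *hoemteadil*.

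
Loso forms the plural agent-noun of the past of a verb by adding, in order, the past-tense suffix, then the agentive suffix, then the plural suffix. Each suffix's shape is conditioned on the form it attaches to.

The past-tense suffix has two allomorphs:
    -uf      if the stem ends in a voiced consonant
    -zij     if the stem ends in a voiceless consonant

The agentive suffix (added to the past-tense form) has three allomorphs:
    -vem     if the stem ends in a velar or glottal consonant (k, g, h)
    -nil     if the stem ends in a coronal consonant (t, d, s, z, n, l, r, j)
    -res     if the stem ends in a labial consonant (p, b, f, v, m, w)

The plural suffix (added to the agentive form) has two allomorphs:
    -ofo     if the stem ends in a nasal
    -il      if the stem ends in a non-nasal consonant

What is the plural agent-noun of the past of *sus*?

suszijnilil

Since the final consonant of *sus* is /s/ (voiceless), it takes -zij, giving *suszij*.
The final consonant of the past-tense form *suszij* is /j/, which is coronal, so the agentive suffix is -nil, giving *suszijnil*.
The final consonant of the agentive form *suszijnil* is /l/, which is non-nasal, so the plural suffix is -il, giving *suszijnilil*.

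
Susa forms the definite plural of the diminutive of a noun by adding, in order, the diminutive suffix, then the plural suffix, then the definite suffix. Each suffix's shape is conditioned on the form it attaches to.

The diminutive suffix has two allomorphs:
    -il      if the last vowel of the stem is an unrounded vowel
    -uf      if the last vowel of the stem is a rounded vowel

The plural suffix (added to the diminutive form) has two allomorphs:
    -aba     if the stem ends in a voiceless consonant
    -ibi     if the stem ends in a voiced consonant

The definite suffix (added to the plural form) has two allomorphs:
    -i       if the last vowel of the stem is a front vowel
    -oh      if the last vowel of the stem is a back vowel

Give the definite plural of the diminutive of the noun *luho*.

luhoufabaoh

*luho* — last vowel /o/ (a rounded vowel) → -uf → *luhouf*.
The diminutive form *luhouf* — final consonant /f/ (voiceless) → -aba → *luhoufaba*.
The plural form *luhoufaba* — last vowel /a/ (a back vowel) → -oh → *luhoufabaoh*.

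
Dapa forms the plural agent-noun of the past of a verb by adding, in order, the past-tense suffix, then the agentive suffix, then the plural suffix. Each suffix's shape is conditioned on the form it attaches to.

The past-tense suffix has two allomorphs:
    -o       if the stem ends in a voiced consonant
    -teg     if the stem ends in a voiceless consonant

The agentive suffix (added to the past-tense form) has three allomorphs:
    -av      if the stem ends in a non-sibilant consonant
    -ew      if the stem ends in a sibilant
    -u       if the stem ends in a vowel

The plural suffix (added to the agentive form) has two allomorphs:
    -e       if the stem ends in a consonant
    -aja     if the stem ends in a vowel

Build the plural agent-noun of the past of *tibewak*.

*tibewak*: final consonant = /k/, voiceless → -teg → *tibewakteg*.
The past-tense form *tibewakteg* — final sound /g/ (a non-sibilant consonant) → -av → *tibewaktegav*.
The agentive form *tibewaktegav* — final sound /v/ (a consonant) → -e → *tibewaktegave*.

tibewaktegave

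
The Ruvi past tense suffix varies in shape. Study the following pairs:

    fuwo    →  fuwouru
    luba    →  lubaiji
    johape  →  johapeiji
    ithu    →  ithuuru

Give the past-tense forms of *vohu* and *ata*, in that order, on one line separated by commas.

The alternation tracks the last vowel of the stem — -uru when the last vowel of the stem is a rounded vowel (*fuwo*, *ithu*); -iji when the last vowel of the stem is an unrounded vowel (*luba*, *johape*).
*vohu* — last vowel /u/ (a rounded vowel) → -uru → *vohuuru*.
Since the last vowel of *ata* is /a/ (an unrounded vowel), it takes -iji, giving *ataiji*.

vohuuru, ataiji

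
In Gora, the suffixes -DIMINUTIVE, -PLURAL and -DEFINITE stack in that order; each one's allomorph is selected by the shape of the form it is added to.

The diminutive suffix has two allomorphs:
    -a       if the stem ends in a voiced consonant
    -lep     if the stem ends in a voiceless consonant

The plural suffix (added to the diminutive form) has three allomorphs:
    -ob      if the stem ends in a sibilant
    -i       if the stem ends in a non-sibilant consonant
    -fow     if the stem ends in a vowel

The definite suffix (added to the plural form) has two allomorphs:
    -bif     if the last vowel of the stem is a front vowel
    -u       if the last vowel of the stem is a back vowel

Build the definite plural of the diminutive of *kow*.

The final consonant of *kow* is /w/, which is voiced, so the diminutive suffix is -a, giving *kowa*.
Since the final sound of the diminutive form *kowa* is /a/ (a vowel), it takes -fow, giving *kowafow*.
The last vowel of the plural form *kowafow* is /o/, which is a back vowel, so the definite suffix is -u, giving *kowafowu*.

kowafowu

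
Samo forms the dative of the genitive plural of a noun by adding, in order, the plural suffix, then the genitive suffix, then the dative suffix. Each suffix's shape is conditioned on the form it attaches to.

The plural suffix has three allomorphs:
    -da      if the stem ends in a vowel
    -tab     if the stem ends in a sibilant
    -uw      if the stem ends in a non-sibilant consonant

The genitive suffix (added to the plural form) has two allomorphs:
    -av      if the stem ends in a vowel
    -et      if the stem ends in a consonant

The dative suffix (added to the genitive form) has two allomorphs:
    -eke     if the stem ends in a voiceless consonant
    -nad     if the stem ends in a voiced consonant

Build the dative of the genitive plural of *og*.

oguweteke

*og*: final sound = /g/, a non-sibilant consonant → -uw → *oguw*.
The plural form *oguw*: final sound = /w/, a consonant → -et → *oguwet*.
The genitive form *oguwet*: final consonant = /t/, voiceless → -eke → *oguweteke*.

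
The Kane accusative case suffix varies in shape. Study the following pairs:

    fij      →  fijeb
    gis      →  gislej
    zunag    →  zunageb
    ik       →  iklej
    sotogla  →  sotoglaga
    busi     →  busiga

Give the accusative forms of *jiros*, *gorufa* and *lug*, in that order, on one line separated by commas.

The pattern is voicing of the final sound: -lej when the stem ends in a voiceless consonant (*gis*, *ik*); -eb when the stem ends in a voiced consonant (*fij*, *zunag*); -ga when the stem ends in a vowel (*sotogla*, *busi*).
*jiros*: final sound = /s/, a voiceless consonant → -lej → *jiroslej*.
The final sound of *gorufa* is /a/, which is a vowel, so the suffix is -ga, giving *gorufaga*.
Since the final sound of *lug* is /g/ (a voiced consonant), it takes -eb, giving *lugeb*.

jiroslej, gorufaga, lugeb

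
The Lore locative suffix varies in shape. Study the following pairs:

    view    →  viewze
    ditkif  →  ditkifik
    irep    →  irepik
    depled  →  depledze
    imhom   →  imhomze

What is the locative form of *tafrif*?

Looking at the final consonant of each stem: -ik when the stem ends in a voiceless consonant (*ditkif*, *irep*); -ze when the stem ends in a voiced consonant (*view*, *depled*, *imhom*).
*tafrif* — final consonant /f/ (voiceless) → -ik → *tafrifik*.

tafrifik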